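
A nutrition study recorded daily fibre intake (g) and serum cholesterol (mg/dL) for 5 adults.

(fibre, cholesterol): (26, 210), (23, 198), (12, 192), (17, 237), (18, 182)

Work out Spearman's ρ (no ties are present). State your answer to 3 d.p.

0.200

Rank fibre: 5, 4, 1, 2, 3
Rank cholesterol: 4, 3, 2, 5, 1
d = rank(fibre) − rank(cholesterol): 1, 1, -1, -3, 2; Σd² = 16
ρ = 1 − 6Σd² / [n(n²−1)] = 1 − 6×16 / (5×24) = 1 − 96/120 ≈ 0.200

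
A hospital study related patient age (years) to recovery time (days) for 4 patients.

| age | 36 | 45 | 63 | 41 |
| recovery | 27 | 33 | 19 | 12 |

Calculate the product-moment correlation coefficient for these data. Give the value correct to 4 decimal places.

n = 4, Σx = 185, Σy = 91, Σx² = 8971, Σy² = 2323, Σxy = 4146
nΣxy − ΣxΣy = 16584 − 16835 = -251
nΣx² − (Σx)² = 35884 − 34225 = 1659; nΣy² − (Σy)² = 9292 − 8281 = 1011
r = -251 / √(1659 × 1011) = -251 / 1295.0865 ≈ -0.1938

-0.1938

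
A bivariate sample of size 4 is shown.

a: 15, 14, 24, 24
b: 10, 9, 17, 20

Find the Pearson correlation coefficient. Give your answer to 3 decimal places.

n = 4, Σa = 77, Σb = 56, Σa² = 1573, Σb² = 870, Σab = 1164
nΣab − ΣaΣb = 4656 − 4312 = 344
nΣa² − (Σa)² = 6292 − 5929 = 363; nΣb² − (Σb)² = 3480 − 3136 = 344
r = 344 / √(363 × 344) = 344 / 353.3723 ≈ 0.973

0.973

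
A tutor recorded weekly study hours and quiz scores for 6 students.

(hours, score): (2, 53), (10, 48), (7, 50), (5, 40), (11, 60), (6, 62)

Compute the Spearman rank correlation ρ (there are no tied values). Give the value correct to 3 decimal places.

0.143

Rank hours: 1, 5, 4, 2, 6, 3
Rank score: 4, 2, 3, 1, 5, 6
d = rank(hours) − rank(score): -3, 3, 1, 1, 1, -3; Σd² = 30
ρ = 1 − 6Σd² / [n(n²−1)] = 1 − 6×30 / (6×35) = 1 − 180/210 ≈ 0.143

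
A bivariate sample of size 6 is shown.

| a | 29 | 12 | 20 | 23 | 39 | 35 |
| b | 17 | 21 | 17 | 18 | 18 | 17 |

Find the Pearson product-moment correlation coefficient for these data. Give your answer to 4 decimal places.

-0.6201

n = 6, Σa = 158, Σb = 108, Σa² = 4660, Σb² = 1956, Σab = 2796
nΣab − ΣaΣb = 16776 − 17064 = -288
nΣa² − (Σa)² = 27960 − 24964 = 2996; nΣb² − (Σb)² = 11736 − 11664 = 72
r = -288 / √(2996 × 72) = -288 / 464.4481 ≈ -0.6201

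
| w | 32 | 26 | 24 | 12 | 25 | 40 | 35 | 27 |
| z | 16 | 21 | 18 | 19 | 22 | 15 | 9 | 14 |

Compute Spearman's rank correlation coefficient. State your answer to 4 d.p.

-0.6905

Rank w: 6, 4, 2, 1, 3, 8, 7, 5
Rank z: 4, 7, 5, 6, 8, 3, 1, 2
d = rank(w) − rank(z): 2, -3, -3, -5, -5, 5, 6, 3; Σd² = 142
ρ = 1 − 6Σd² / [n(n²−1)] = 1 − 6×142 / (8×63) = 1 − 852/504 ≈ -0.6905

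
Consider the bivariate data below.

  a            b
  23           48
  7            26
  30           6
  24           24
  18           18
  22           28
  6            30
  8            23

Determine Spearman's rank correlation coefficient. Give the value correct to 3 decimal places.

-0.333

Rank a: 6, 2, 8, 7, 4, 5, 1, 3
Rank b: 8, 5, 1, 4, 2, 6, 7, 3
d = rank(a) − rank(b): -2, -3, 7, 3, 2, -1, -6, 0; Σd² = 112
ρ = 1 − 6Σd² / [n(n²−1)] = 1 − 6×112 / (8×63) = 1 − 672/504 ≈ -0.333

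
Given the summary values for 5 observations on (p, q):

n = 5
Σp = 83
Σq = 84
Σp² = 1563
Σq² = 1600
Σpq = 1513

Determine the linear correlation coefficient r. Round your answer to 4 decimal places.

0.6343

r = (nΣpq − ΣpΣq) / √[(nΣp² − (Σp)²)(nΣq² − (Σq)²)]
Numerator: 5×1513 − 83×84 = 593
Denominator: √[(7815 − 6889)(8000 − 7056)] = √[926 × 944] = 934.9567
r = 593 / 934.9567 ≈ 0.6343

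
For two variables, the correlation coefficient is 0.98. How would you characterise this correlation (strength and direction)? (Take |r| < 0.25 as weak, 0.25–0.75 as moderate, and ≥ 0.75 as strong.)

strong positive

r = 0.98 > 0 so the relationship is positive.
|r| = 0.98, which falls in the strong range.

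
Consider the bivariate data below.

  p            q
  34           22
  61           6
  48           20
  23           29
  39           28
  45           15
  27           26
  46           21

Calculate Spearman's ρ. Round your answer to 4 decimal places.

Rank p: 3, 8, 7, 1, 4, 5, 2, 6
Rank q: 5, 1, 3, 8, 7, 2, 6, 4
d = rank(p) − rank(q): -2, 7, 4, -7, -3, 3, -4, 2; Σd² = 156
ρ = 1 − 6Σd² / [n(n²−1)] = 1 − 6×156 / (8×63) = 1 − 936/504 ≈ -0.8571

-0.8571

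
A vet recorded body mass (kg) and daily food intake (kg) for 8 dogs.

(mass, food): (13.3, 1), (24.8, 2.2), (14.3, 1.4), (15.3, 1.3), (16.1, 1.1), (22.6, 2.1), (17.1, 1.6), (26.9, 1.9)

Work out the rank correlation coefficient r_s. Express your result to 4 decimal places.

Rank mass: 1, 7, 2, 3, 4, 6, 5, 8
Rank food: 1, 8, 4, 3, 2, 7, 5, 6
d = rank(mass) − rank(food): 0, -1, -2, 0, 2, -1, 0, 2; Σd² = 14
ρ = 1 − 6Σd² / [n(n²−1)] = 1 − 6×14 / (8×63) = 1 − 84/504 ≈ 0.8333

0.8333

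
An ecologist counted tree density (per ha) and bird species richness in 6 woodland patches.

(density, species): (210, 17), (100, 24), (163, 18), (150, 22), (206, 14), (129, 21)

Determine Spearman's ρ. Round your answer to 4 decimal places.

Rank density: 6, 1, 4, 3, 5, 2
Rank species: 2, 6, 3, 5, 1, 4
d = rank(density) − rank(species): 4, -5, 1, -2, 4, -2; Σd² = 66
ρ = 1 − 6Σd² / [n(n²−1)] = 1 − 6×66 / (6×35) = 1 − 396/210 ≈ -0.8857

-0.8857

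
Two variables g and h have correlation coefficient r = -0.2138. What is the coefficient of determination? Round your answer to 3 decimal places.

0.046

r² = (-0.2138)² = 0.046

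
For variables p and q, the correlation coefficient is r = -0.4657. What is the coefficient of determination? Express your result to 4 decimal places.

0.2169

r² = (-0.4657)² = 0.2169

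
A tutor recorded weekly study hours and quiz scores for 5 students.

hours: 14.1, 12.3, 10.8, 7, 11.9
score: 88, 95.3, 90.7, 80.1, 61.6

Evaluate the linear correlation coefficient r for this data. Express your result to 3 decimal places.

n = 5, Σx = 56.1, Σy = 415.7, Σx² = 657.35, Σy² = 35263.15, Σxy = 4686.29
nΣxy − ΣxΣy = 23431.45 − 23320.77 = 110.68
nΣx² − (Σx)² = 3286.75 − 3147.21 = 139.54; nΣy² − (Σy)² = 176315.75 − 172806.49 = 3509.26
r = 110.68 / √(139.54 × 3509.26) = 110.68 / 699.7729 ≈ 0.158

0.158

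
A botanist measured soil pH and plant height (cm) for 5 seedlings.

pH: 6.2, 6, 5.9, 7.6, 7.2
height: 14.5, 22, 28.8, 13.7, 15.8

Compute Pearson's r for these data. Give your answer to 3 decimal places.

-0.716

n = 5, Σx = 32.9, Σy = 94.8, Σx² = 218.85, Σy² = 1961.02, Σxy = 609.7
nΣxy − ΣxΣy = 3048.5 − 3118.92 = -70.42
nΣx² − (Σx)² = 1094.25 − 1082.41 = 11.84; nΣy² − (Σy)² = 9805.1 − 8987.04 = 818.06
r = -70.42 / √(11.84 × 818.06) = -70.42 / 98.4166 ≈ -0.716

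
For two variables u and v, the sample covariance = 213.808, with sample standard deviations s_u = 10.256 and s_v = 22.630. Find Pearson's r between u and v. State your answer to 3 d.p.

0.921

r = Cov(u,v) / (s_u · s_v) = 213.808 / (10.256 × 22.630)
  = 213.808 / 232.0933 ≈ 0.921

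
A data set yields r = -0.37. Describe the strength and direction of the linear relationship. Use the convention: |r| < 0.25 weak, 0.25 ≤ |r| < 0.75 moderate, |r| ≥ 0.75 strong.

r = -0.37 < 0 so the relationship is negative.
|r| = 0.37, which falls in the moderate range.

moderate negative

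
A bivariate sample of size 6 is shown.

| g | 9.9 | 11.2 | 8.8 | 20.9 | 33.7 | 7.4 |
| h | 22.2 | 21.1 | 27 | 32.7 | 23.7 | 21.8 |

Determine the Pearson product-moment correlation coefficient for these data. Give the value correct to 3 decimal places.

n = 6, Σg = 91.9, Σh = 148.5, Σg² = 1928.15, Σh² = 3773.27, Σgh = 2337.14
nΣgh − ΣgΣh = 14022.84 − 13647.15 = 375.69
nΣg² − (Σg)² = 11568.9 − 8445.61 = 3123.29; nΣh² − (Σh)² = 22639.62 − 22052.25 = 587.37
r = 375.69 / √(3123.29 × 587.37) = 375.69 / 1354.4471 ≈ 0.277

0.277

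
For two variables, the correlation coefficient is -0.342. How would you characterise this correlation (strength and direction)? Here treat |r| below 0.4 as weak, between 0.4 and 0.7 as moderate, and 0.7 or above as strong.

r = -0.342 < 0 so the relationship is negative.
|r| = 0.342, which falls in the weak range.

weak negative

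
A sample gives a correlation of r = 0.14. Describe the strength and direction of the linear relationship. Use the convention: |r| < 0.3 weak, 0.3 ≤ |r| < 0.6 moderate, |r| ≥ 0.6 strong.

weak positive

r = 0.14 > 0 so the relationship is positive.
|r| = 0.14, which falls in the weak range.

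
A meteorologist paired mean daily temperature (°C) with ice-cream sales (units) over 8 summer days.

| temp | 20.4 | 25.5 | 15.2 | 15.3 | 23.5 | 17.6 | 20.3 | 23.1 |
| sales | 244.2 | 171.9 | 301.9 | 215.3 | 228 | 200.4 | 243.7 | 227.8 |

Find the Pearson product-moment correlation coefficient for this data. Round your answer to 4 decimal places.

n = 8, Σx = 160.9, Σy = 1833.2, Σx² = 3339.25, Σy² = 430107.64, Σxy = 36342.43
nΣxy − ΣxΣy = 290739.44 − 294961.88 = -4222.44
nΣx² − (Σx)² = 26714 − 25888.81 = 825.19; nΣy² − (Σy)² = 3440861.12 − 3360622.24 = 80238.88
r = -4222.44 / √(825.19 × 80238.88) = -4222.44 / 8137.0954 ≈ -0.5189

-0.5189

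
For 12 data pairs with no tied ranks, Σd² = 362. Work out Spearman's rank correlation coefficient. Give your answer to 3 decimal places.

ρ = 1 − 6Σd² / [n(n²−1)] = 1 − 6×362 / (12×143)
  = 1 − 2172/1716 = 1 − 1.2657 ≈ -0.266

-0.266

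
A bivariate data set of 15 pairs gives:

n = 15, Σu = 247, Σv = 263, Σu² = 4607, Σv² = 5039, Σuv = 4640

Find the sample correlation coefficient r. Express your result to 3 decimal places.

0.644

r = (nΣuv − ΣuΣv) / √[(nΣu² − (Σu)²)(nΣv² − (Σv)²)]
Numerator: 15×4640 − 247×263 = 4639
Denominator: √[(69105 − 61009)(75585 − 69169)] = √[8096 × 6416] = 7207.2142
r = 4639 / 7207.2142 ≈ 0.644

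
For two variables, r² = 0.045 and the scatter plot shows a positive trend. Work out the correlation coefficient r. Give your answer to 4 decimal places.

0.2121

|r| = √0.045 = 0.2121
The association is positive, so r = 0.2121.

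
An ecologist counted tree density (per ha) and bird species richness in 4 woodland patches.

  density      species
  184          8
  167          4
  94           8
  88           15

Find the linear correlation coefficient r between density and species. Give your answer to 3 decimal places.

-0.667

n = 4, Σx = 533, Σy = 35, Σx² = 78325, Σy² = 369, Σxy = 4212
nΣxy − ΣxΣy = 16848 − 18655 = -1807
nΣx² − (Σx)² = 313300 − 284089 = 29211; nΣy² − (Σy)² = 1476 − 1225 = 251
r = -1807 / √(29211 × 251) = -1807 / 2707.7594 ≈ -0.667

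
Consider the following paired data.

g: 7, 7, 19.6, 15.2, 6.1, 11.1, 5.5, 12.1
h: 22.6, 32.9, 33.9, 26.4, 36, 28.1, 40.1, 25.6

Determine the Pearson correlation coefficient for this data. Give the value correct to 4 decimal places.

n = 8, Σg = 83.6, Σh = 245.6, Σg² = 1050.28, Σh² = 7788.32, Σgh = 2516.04
nΣgh − ΣgΣh = 20128.32 − 20532.16 = -403.84
nΣg² − (Σg)² = 8402.24 − 6988.96 = 1413.28; nΣh² − (Σh)² = 62306.56 − 60319.36 = 1987.2
r = -403.84 / √(1413.28 × 1987.2) = -403.84 / 1675.8490 ≈ -0.2410

-0.2410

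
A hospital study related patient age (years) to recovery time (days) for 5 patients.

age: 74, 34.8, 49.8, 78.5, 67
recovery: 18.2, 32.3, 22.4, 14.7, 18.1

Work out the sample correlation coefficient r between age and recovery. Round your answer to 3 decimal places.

n = 5, Σx = 304.1, Σy = 105.7, Σx² = 19818.33, Σy² = 2419.99, Σxy = 5953.01
nΣxy − ΣxΣy = 29765.05 − 32143.37 = -2378.32
nΣx² − (Σx)² = 99091.65 − 92476.81 = 6614.84; nΣy² − (Σy)² = 12099.95 − 11172.49 = 927.46
r = -2378.32 / √(6614.84 × 927.46) = -2378.32 / 2476.8931 ≈ -0.960

-0.960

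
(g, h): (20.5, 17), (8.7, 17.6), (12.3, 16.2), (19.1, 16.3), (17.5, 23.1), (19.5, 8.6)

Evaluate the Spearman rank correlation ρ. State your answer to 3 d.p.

-0.314

Rank g: 6, 1, 2, 4, 3, 5
Rank h: 4, 5, 2, 3, 6, 1
d = rank(g) − rank(h): 2, -4, 0, 1, -3, 4; Σd² = 46
ρ = 1 − 6Σd² / [n(n²−1)] = 1 − 6×46 / (6×35) = 1 − 276/210 ≈ -0.314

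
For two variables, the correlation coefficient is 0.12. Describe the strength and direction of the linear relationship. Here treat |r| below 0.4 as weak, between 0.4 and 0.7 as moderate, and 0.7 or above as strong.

r = 0.12 > 0 so the relationship is positive.
|r| = 0.12, which falls in the weak range.

weak positive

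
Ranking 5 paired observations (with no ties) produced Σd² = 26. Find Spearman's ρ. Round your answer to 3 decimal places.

-0.300

ρ = 1 − 6Σd² / [n(n²−1)] = 1 − 6×26 / (5×24)
  = 1 − 156/120 = 1 − 1.3000 ≈ -0.300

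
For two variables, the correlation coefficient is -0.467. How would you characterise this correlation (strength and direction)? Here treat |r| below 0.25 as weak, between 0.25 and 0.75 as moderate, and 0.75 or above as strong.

r = -0.467 < 0 so the relationship is negative.
|r| = 0.467, which falls in the moderate range.

moderate negative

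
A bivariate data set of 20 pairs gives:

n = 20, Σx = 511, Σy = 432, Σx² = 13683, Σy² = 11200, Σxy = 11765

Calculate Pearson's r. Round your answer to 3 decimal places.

0.672

r = (nΣxy − ΣxΣy) / √[(nΣx² − (Σx)²)(nΣy² − (Σy)²)]
Numerator: 20×11765 − 511×432 = 14548
Denominator: √[(273660 − 261121)(224000 − 186624)] = √[12539 × 37376] = 21648.5026
r = 14548 / 21648.5026 ≈ 0.672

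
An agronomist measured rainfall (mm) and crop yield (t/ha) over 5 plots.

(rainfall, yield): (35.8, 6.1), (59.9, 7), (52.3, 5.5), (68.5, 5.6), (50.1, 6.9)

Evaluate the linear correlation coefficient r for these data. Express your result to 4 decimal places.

-0.1059

n = 5, Σx = 266.6, Σy = 31.1, Σx² = 14807.2, Σy² = 195.43, Σxy = 1654.62
nΣxy − ΣxΣy = 8273.1 − 8291.26 = -18.16
nΣx² − (Σx)² = 74036 − 71075.56 = 2960.44; nΣy² − (Σy)² = 977.15 − 967.21 = 9.94
r = -18.16 / √(2960.44 × 9.94) = -18.16 / 171.5423 ≈ -0.1059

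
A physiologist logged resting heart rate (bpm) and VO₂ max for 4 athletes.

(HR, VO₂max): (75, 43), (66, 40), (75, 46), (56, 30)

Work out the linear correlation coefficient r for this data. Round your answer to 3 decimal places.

0.970

n = 4, Σx = 272, Σy = 159, Σx² = 18742, Σy² = 6465, Σxy = 10995
nΣxy − ΣxΣy = 43980 − 43248 = 732
nΣx² − (Σx)² = 74968 − 73984 = 984; nΣy² − (Σy)² = 25860 − 25281 = 579
r = 732 / √(984 × 579) = 732 / 754.8086 ≈ 0.970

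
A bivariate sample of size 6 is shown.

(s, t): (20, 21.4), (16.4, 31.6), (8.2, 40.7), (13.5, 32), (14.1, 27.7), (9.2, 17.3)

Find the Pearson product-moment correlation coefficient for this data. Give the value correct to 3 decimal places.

n = 6, Σs = 81.4, Σt = 170.7, Σs² = 1201.9, Σt² = 5203.59, Σst = 2261.71
nΣst − ΣsΣt = 13570.26 − 13894.98 = -324.72
nΣs² − (Σs)² = 7211.4 − 6625.96 = 585.44; nΣt² − (Σt)² = 31221.54 − 29138.49 = 2083.05
r = -324.72 / √(585.44 × 2083.05) = -324.72 / 1104.3101 ≈ -0.294

-0.294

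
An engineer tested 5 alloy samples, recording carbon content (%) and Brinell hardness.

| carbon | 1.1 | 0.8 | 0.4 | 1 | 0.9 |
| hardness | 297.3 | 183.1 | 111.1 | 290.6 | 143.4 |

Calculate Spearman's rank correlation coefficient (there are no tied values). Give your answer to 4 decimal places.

Rank carbon: 5, 2, 1, 4, 3
Rank hardness: 5, 3, 1, 4, 2
d = rank(carbon) − rank(hardness): 0, -1, 0, 0, 1; Σd² = 2
ρ = 1 − 6Σd² / [n(n²−1)] = 1 − 6×2 / (5×24) = 1 − 12/120 ≈ 0.9000

0.9000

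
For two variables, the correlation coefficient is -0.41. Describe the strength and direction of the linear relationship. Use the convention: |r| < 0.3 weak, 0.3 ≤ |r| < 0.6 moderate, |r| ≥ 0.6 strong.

moderate negative

r = -0.41 < 0 so the relationship is negative.
|r| = 0.41, which falls in the moderate range.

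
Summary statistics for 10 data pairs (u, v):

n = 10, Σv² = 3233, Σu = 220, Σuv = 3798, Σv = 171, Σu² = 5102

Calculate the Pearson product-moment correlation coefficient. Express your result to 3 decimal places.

0.127

r = (nΣuv − ΣuΣv) / √[(nΣu² − (Σu)²)(nΣv² − (Σv)²)]
Numerator: 10×3798 − 220×171 = 360
Denominator: √[(51020 − 48400)(32330 − 29241)] = √[2620 × 3089] = 2844.8515
r = 360 / 2844.8515 ≈ 0.127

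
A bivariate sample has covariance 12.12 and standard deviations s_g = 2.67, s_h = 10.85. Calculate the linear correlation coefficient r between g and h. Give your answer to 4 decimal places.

r = Cov(g,h) / (s_g · s_h) = 12.12 / (2.67 × 10.85)
  = 12.12 / 28.9695 ≈ 0.4184

0.4184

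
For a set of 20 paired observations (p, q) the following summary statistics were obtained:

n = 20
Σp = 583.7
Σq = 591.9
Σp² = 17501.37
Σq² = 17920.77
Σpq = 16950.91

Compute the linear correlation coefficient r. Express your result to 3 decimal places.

r = (nΣpq − ΣpΣq) / √[(nΣp² − (Σp)²)(nΣq² − (Σq)²)]
Numerator: 20×16950.91 − 583.7×591.9 = -6473.83
Denominator: √[(350027.4 − 340705.69)(358415.4 − 350345.61)] = √[9321.71 × 8069.79] = 8673.1910
r = -6473.83 / 8673.1910 ≈ -0.746

-0.746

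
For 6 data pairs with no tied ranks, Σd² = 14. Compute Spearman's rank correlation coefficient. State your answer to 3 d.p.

ρ = 1 − 6Σd² / [n(n²−1)] = 1 − 6×14 / (6×35)
  = 1 − 84/210 = 1 − 0.4000 ≈ 0.600

0.600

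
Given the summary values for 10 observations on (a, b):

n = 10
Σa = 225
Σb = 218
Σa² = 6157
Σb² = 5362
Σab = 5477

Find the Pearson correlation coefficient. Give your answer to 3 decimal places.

0.700

r = (nΣab − ΣaΣb) / √[(nΣa² − (Σa)²)(nΣb² − (Σb)²)]
Numerator: 10×5477 − 225×218 = 5720
Denominator: √[(61570 − 50625)(53620 − 47524)] = √[10945 × 6096] = 8168.2752
r = 5720 / 8168.2752 ≈ 0.700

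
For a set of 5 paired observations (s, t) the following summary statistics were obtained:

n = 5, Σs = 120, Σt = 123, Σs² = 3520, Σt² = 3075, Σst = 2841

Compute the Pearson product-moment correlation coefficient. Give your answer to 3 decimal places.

r = (nΣst − ΣsΣt) / √[(nΣs² − (Σs)²)(nΣt² − (Σt)²)]
Numerator: 5×2841 − 120×123 = -555
Denominator: √[(17600 − 14400)(15375 − 15129)] = √[3200 × 246] = 887.2429
r = -555 / 887.2429 ≈ -0.626

-0.626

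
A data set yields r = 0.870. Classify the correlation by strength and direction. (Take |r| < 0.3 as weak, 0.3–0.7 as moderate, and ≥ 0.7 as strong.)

strong positive

r = 0.870 > 0 so the relationship is positive.
|r| = 0.870, which falls in the strong range.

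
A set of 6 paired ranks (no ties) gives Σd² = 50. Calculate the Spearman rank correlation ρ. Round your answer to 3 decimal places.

-0.429

ρ = 1 − 6Σd² / [n(n²−1)] = 1 − 6×50 / (6×35)
  = 1 − 300/210 = 1 − 1.4286 ≈ -0.429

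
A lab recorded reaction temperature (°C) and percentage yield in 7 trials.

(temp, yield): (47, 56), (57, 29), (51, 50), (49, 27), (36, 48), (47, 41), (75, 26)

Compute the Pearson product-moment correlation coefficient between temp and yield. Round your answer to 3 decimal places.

n = 7, Σx = 362, Σy = 277, Σx² = 19590, Σy² = 11867, Σxy = 13763
nΣxy − ΣxΣy = 96341 − 100274 = -3933
nΣx² − (Σx)² = 137130 − 131044 = 6086; nΣy² − (Σy)² = 83069 − 76729 = 6340
r = -3933 / √(6086 × 6340) = -3933 / 6211.7019 ≈ -0.633

-0.633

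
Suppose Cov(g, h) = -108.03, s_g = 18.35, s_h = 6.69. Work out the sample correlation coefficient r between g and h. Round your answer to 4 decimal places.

r = Cov(g,h) / (s_g · s_h) = -108.03 / (18.35 × 6.69)
  = -108.03 / 122.7615 ≈ -0.8800

-0.8800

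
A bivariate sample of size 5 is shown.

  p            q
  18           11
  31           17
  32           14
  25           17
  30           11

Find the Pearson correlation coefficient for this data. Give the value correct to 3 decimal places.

n = 5, Σp = 136, Σq = 70, Σp² = 3834, Σq² = 1016, Σpq = 1928
nΣpq − ΣpΣq = 9640 − 9520 = 120
nΣp² − (Σp)² = 19170 − 18496 = 674; nΣq² − (Σq)² = 5080 − 4900 = 180
r = 120 / √(674 × 180) = 120 / 348.3102 ≈ 0.345

0.345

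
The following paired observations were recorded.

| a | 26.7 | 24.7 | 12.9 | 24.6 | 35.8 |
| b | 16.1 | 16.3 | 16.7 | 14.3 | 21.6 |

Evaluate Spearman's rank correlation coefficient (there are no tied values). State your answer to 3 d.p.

0.300

Rank a: 4, 3, 1, 2, 5
Rank b: 2, 3, 4, 1, 5
d = rank(a) − rank(b): 2, 0, -3, 1, 0; Σd² = 14
ρ = 1 − 6Σd² / [n(n²−1)] = 1 − 6×14 / (5×24) = 1 − 84/120 ≈ 0.300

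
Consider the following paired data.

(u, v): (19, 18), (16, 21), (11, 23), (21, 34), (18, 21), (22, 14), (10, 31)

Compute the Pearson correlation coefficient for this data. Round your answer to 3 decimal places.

-0.337

n = 7, Σu = 117, Σv = 162, Σu² = 2087, Σv² = 4048, Σuv = 2641
nΣuv − ΣuΣv = 18487 − 18954 = -467
nΣu² − (Σu)² = 14609 − 13689 = 920; nΣv² − (Σv)² = 28336 − 26244 = 2092
r = -467 / √(920 × 2092) = -467 / 1387.3140 ≈ -0.337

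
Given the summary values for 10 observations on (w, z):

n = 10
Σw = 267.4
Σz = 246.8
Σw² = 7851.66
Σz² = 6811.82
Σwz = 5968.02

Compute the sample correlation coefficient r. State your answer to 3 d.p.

r = (nΣwz − ΣwΣz) / √[(nΣw² − (Σw)²)(nΣz² − (Σz)²)]
Numerator: 10×5968.02 − 267.4×246.8 = -6314.12
Denominator: √[(78516.6 − 71502.76)(68118.2 − 60910.24)] = √[7013.84 × 7207.96] = 7110.2376
r = -6314.12 / 7110.2376 ≈ -0.888

-0.888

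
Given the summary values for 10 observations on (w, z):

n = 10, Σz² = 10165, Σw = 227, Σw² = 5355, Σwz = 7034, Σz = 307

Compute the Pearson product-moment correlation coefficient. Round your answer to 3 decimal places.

0.168

r = (nΣwz − ΣwΣz) / √[(nΣw² − (Σw)²)(nΣz² − (Σz)²)]
Numerator: 10×7034 − 227×307 = 651
Denominator: √[(53550 − 51529)(101650 − 94249)] = √[2021 × 7401] = 3867.4825
r = 651 / 3867.4825 ≈ 0.168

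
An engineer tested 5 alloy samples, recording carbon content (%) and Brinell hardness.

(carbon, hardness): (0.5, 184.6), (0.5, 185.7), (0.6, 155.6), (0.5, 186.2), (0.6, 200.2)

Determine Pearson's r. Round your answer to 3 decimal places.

-0.255

n = 5, Σx = 2.7, Σy = 912.3, Σx² = 1.47, Σy² = 167523.49, Σxy = 491.73
nΣxy − ΣxΣy = 2458.65 − 2463.21 = -4.56
nΣx² − (Σx)² = 7.35 − 7.29 = 0.06; nΣy² − (Σy)² = 837617.45 − 832291.29 = 5326.16
r = -4.56 / √(0.06 × 5326.16) = -4.56 / 17.8765 ≈ -0.255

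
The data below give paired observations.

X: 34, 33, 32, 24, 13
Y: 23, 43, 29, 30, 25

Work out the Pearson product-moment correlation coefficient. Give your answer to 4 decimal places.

n = 5, ΣX = 136, ΣY = 150, ΣX² = 4014, ΣY² = 4744, ΣXY = 4174
nΣXY − ΣXΣY = 20870 − 20400 = 470
nΣX² − (ΣX)² = 20070 − 18496 = 1574; nΣY² − (ΣY)² = 23720 − 22500 = 1220
r = 470 / √(1574 × 1220) = 470 / 1385.7417 ≈ 0.3392

0.3392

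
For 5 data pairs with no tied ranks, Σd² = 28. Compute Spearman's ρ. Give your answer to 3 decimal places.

ρ = 1 − 6Σd² / [n(n²−1)] = 1 − 6×28 / (5×24)
  = 1 − 168/120 = 1 − 1.4000 ≈ -0.400

-0.400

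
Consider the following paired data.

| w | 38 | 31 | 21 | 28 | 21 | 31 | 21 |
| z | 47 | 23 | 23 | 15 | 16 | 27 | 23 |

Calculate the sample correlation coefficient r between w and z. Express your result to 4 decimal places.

n = 7, Σw = 191, Σz = 174, Σw² = 5473, Σz² = 5006, Σwz = 5058
nΣwz − ΣwΣz = 35406 − 33234 = 2172
nΣw² − (Σw)² = 38311 − 36481 = 1830; nΣz² − (Σz)² = 35042 − 30276 = 4766
r = 2172 / √(1830 × 4766) = 2172 / 2953.2660 ≈ 0.7355

0.7355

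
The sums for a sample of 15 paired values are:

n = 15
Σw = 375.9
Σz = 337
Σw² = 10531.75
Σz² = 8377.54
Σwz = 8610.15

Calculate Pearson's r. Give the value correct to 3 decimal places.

r = (nΣwz − ΣwΣz) / √[(nΣw² − (Σw)²)(nΣz² − (Σz)²)]
Numerator: 15×8610.15 − 375.9×337 = 2473.95
Denominator: √[(157976.25 − 141300.81)(125663.1 − 113569)] = √[16675.44 × 12094.1] = 14201.2126
r = 2473.95 / 14201.2126 ≈ 0.174

0.174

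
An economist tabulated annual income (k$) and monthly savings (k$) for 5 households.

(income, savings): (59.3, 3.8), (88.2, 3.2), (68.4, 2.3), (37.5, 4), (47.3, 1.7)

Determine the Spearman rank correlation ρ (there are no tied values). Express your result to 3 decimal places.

-0.300

Rank income: 3, 5, 4, 1, 2
Rank savings: 4, 3, 2, 5, 1
d = rank(income) − rank(savings): -1, 2, 2, -4, 1; Σd² = 26
ρ = 1 − 6Σd² / [n(n²−1)] = 1 − 6×26 / (5×24) = 1 − 156/120 ≈ -0.300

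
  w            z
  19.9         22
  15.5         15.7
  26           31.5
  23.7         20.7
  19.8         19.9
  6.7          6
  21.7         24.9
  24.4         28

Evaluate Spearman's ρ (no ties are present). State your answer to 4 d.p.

0.9286

Rank w: 4, 2, 8, 6, 3, 1, 5, 7
Rank z: 5, 2, 8, 4, 3, 1, 6, 7
d = rank(w) − rank(z): -1, 0, 0, 2, 0, 0, -1, 0; Σd² = 6
ρ = 1 − 6Σd² / [n(n²−1)] = 1 − 6×6 / (8×63) = 1 − 36/504 ≈ 0.9286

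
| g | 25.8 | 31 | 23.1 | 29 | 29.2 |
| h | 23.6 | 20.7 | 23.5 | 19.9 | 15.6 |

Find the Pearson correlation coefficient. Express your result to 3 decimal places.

-0.658

n = 5, Σg = 138.1, Σh = 103.3, Σg² = 3853.89, Σh² = 2177.07, Σgh = 2826.05
nΣgh − ΣgΣh = 14130.25 − 14265.73 = -135.48
nΣg² − (Σg)² = 19269.45 − 19071.61 = 197.84; nΣh² − (Σh)² = 10885.35 − 10670.89 = 214.46
r = -135.48 / √(197.84 × 214.46) = -135.48 / 205.9824 ≈ -0.658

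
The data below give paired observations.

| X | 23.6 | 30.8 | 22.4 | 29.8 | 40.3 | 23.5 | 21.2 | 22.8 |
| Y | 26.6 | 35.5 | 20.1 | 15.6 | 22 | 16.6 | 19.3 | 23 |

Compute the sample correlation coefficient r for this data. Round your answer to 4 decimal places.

0.1980

n = 8, ΣX = 214.4, ΣY = 178.7, ΣX² = 6041.02, ΣY² = 4276.23, ΣXY = 4846.54
nΣXY − ΣXΣY = 38772.32 − 38313.28 = 459.04
nΣX² − (ΣX)² = 48328.16 − 45967.36 = 2360.8; nΣY² − (ΣY)² = 34209.84 − 31933.69 = 2276.15
r = 459.04 / √(2360.8 × 2276.15) = 459.04 / 2318.0886 ≈ 0.1980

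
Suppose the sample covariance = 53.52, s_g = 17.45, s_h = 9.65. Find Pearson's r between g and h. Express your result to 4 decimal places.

0.3178

r = Cov(g,h) / (s_g · s_h) = 53.52 / (17.45 × 9.65)
  = 53.52 / 168.3925 ≈ 0.3178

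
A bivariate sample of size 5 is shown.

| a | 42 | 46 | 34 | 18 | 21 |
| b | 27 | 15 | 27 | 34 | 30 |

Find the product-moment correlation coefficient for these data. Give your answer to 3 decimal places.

-0.848

n = 5, Σa = 161, Σb = 133, Σa² = 5801, Σb² = 3739, Σab = 3984
nΣab − ΣaΣb = 19920 − 21413 = -1493
nΣa² − (Σa)² = 29005 − 25921 = 3084; nΣb² − (Σb)² = 18695 − 17689 = 1006
r = -1493 / √(3084 × 1006) = -1493 / 1761.3926 ≈ -0.848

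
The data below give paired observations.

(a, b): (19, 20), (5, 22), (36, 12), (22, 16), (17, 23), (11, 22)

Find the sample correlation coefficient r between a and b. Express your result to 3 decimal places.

n = 6, Σa = 110, Σb = 115, Σa² = 2576, Σb² = 2297, Σab = 1907
nΣab − ΣaΣb = 11442 − 12650 = -1208
nΣa² − (Σa)² = 15456 − 12100 = 3356; nΣb² − (Σb)² = 13782 − 13225 = 557
r = -1208 / √(3356 × 557) = -1208 / 1367.2205 ≈ -0.884

-0.884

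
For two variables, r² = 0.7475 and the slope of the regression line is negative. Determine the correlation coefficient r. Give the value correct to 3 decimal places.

-0.865

|r| = √0.7475 = 0.865
The association is negative, so r = −0.865.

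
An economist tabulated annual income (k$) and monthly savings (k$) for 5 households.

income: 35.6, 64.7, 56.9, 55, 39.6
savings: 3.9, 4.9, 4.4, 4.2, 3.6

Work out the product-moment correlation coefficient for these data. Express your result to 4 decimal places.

0.9140

n = 5, Σx = 251.8, Σy = 21, Σx² = 13284.22, Σy² = 89.18, Σxy = 1079.79
nΣxy − ΣxΣy = 5398.95 − 5287.8 = 111.15
nΣx² − (Σx)² = 66421.1 − 63403.24 = 3017.86; nΣy² − (Σy)² = 445.9 − 441 = 4.9
r = 111.15 / √(3017.86 × 4.9) = 111.15 / 121.6039 ≈ 0.9140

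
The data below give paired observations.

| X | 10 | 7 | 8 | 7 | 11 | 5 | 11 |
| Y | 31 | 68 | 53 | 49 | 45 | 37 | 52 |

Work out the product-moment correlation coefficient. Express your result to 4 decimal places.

-0.1124

n = 7, ΣX = 59, ΣY = 335, ΣX² = 529, ΣY² = 16893, ΣXY = 2805
nΣXY − ΣXΣY = 19635 − 19765 = -130
nΣX² − (ΣX)² = 3703 − 3481 = 222; nΣY² − (ΣY)² = 118251 − 112225 = 6026
r = -130 / √(222 × 6026) = -130 / 1156.6209 ≈ -0.1124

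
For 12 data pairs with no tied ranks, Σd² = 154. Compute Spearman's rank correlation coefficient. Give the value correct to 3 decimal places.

ρ = 1 − 6Σd² / [n(n²−1)] = 1 − 6×154 / (12×143)
  = 1 − 924/1716 = 1 − 0.5385 ≈ 0.462

0.462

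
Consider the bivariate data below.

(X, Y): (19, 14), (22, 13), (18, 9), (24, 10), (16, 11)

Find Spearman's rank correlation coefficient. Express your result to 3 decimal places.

Rank X: 3, 4, 2, 5, 1
Rank Y: 5, 4, 1, 2, 3
d = rank(X) − rank(Y): -2, 0, 1, 3, -2; Σd² = 18
ρ = 1 − 6Σd² / [n(n²−1)] = 1 − 6×18 / (5×24) = 1 − 108/120 ≈ 0.100

0.100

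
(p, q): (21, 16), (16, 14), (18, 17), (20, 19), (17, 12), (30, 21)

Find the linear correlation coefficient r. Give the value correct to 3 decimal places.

n = 6, Σp = 122, Σq = 99, Σp² = 2610, Σq² = 1687, Σpq = 2080
nΣpq − ΣpΣq = 12480 − 12078 = 402
nΣp² − (Σp)² = 15660 − 14884 = 776; nΣq² − (Σq)² = 10122 − 9801 = 321
r = 402 / √(776 × 321) = 402 / 499.0952 ≈ 0.805

0.805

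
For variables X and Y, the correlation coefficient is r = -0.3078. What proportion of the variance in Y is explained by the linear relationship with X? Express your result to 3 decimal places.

0.095

r² = (-0.3078)² = 0.095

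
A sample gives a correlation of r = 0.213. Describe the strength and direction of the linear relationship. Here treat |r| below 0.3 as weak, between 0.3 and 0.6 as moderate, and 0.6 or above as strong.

r = 0.213 > 0 so the relationship is positive.
|r| = 0.213, which falls in the weak range.

weak positive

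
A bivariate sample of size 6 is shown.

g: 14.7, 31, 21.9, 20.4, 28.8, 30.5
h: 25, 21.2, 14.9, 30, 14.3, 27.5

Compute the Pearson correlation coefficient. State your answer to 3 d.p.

n = 6, Σg = 147.3, Σh = 132.9, Σg² = 3832.55, Σh² = 3157.19, Σgh = 3213.6
nΣgh − ΣgΣh = 19281.6 − 19576.17 = -294.57
nΣg² − (Σg)² = 22995.3 − 21697.29 = 1298.01; nΣh² − (Σh)² = 18943.14 − 17662.41 = 1280.73
r = -294.57 / √(1298.01 × 1280.73) = -294.57 / 1289.3411 ≈ -0.228

-0.228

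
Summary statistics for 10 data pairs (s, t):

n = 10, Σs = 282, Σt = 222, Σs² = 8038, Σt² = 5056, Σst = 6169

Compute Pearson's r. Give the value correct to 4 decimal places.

r = (nΣst − ΣsΣt) / √[(nΣs² − (Σs)²)(nΣt² − (Σt)²)]
Numerator: 10×6169 − 282×222 = -914
Denominator: √[(80380 − 79524)(50560 − 49284)] = √[856 × 1276] = 1045.1105
r = -914 / 1045.1105 ≈ -0.8745

-0.8745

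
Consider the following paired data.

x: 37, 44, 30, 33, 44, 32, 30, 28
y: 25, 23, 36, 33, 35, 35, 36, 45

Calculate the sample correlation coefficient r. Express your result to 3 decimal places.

n = 8, Σx = 278, Σy = 268, Σx² = 9938, Σy² = 9310, Σxy = 9106
nΣxy − ΣxΣy = 72848 − 74504 = -1656
nΣx² − (Σx)² = 79504 − 77284 = 2220; nΣy² − (Σy)² = 74480 − 71824 = 2656
r = -1656 / √(2220 × 2656) = -1656 / 2428.2339 ≈ -0.682

-0.682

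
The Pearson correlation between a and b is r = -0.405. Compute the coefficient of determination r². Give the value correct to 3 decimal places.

r² = (-0.405)² = 0.164

0.164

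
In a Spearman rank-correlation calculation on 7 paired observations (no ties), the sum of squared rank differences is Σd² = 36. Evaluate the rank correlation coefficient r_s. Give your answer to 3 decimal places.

ρ = 1 − 6Σd² / [n(n²−1)] = 1 − 6×36 / (7×48)
  = 1 − 216/336 = 1 − 0.6429 ≈ 0.357

0.357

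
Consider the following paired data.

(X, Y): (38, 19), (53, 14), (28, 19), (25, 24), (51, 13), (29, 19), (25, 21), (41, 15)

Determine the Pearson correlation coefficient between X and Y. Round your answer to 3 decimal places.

-0.910

n = 8, ΣX = 290, ΣY = 144, ΣX² = 11410, ΣY² = 2690, ΣXY = 4950
nΣXY − ΣXΣY = 39600 − 41760 = -2160
nΣX² − (ΣX)² = 91280 − 84100 = 7180; nΣY² − (ΣY)² = 21520 − 20736 = 784
r = -2160 / √(7180 × 784) = -2160 / 2372.5767 ≈ -0.910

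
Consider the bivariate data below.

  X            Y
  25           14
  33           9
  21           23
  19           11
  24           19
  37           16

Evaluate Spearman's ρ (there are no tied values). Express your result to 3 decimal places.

-0.200

Rank X: 4, 5, 2, 1, 3, 6
Rank Y: 3, 1, 6, 2, 5, 4
d = rank(X) − rank(Y): 1, 4, -4, -1, -2, 2; Σd² = 42
ρ = 1 − 6Σd² / [n(n²−1)] = 1 − 6×42 / (6×35) = 1 − 252/210 ≈ -0.200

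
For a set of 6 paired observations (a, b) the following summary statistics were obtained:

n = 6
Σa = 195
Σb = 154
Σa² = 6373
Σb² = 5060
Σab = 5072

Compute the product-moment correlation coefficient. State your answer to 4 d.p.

0.3379

r = (nΣab − ΣaΣb) / √[(nΣa² − (Σa)²)(nΣb² − (Σb)²)]
Numerator: 6×5072 − 195×154 = 402
Denominator: √[(38238 − 38025)(30360 − 23716)] = √[213 × 6644] = 1189.6100
r = 402 / 1189.6100 ≈ 0.3379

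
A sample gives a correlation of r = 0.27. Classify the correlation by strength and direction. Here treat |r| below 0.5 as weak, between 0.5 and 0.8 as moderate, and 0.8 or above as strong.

weak positive

r = 0.27 > 0 so the relationship is positive.
|r| = 0.27, which falls in the weak range.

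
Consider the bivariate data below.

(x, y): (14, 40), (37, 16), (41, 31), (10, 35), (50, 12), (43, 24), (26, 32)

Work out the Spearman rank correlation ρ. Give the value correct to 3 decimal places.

-0.857

Rank x: 2, 4, 5, 1, 7, 6, 3
Rank y: 7, 2, 4, 6, 1, 3, 5
d = rank(x) − rank(y): -5, 2, 1, -5, 6, 3, -2; Σd² = 104
ρ = 1 − 6Σd² / [n(n²−1)] = 1 − 6×104 / (7×48) = 1 − 624/336 ≈ -0.857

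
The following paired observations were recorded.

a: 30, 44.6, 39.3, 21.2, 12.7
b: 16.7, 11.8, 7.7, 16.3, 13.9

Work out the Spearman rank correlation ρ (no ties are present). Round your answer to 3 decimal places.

Rank a: 3, 5, 4, 2, 1
Rank b: 5, 2, 1, 4, 3
d = rank(a) − rank(b): -2, 3, 3, -2, -2; Σd² = 30
ρ = 1 − 6Σd² / [n(n²−1)] = 1 − 6×30 / (5×24) = 1 − 180/120 ≈ -0.500

-0.500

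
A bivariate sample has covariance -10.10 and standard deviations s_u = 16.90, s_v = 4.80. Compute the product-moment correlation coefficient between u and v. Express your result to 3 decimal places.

-0.125

r = Cov(u,v) / (s_u · s_v) = -10.10 / (16.90 × 4.80)
  = -10.10 / 81.1200 ≈ -0.125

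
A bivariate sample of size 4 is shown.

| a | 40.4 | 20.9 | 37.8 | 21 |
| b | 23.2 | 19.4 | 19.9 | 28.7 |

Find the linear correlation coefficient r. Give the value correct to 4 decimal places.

n = 4, Σa = 120.1, Σb = 91.2, Σa² = 3938.81, Σb² = 2134.3, Σab = 2697.66
nΣab − ΣaΣb = 10790.64 − 10953.12 = -162.48
nΣa² − (Σa)² = 15755.24 − 14424.01 = 1331.23; nΣb² − (Σb)² = 8537.2 − 8317.44 = 219.76
r = -162.48 / √(1331.23 × 219.76) = -162.48 / 540.8799 ≈ -0.3004

-0.3004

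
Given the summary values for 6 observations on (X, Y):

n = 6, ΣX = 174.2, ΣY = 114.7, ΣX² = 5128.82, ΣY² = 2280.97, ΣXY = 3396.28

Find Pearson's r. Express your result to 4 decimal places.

r = (nΣXY − ΣXΣY) / √[(nΣX² − (ΣX)²)(nΣY² − (ΣY)²)]
Numerator: 6×3396.28 − 174.2×114.7 = 396.94
Denominator: √[(30772.92 − 30345.64)(13685.82 − 13156.09)] = √[427.28 × 529.73] = 475.7552
r = 396.94 / 475.7552 ≈ 0.8343

0.8343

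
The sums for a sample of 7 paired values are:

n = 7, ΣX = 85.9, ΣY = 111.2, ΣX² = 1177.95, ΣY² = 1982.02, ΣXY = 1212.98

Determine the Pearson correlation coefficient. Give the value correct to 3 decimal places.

r = (nΣXY − ΣXΣY) / √[(nΣX² − (ΣX)²)(nΣY² − (ΣY)²)]
Numerator: 7×1212.98 − 85.9×111.2 = -1061.22
Denominator: √[(8245.65 − 7378.81)(13874.14 − 12365.44)] = √[866.84 × 1508.7] = 1143.5915
r = -1061.22 / 1143.5915 ≈ -0.928

-0.928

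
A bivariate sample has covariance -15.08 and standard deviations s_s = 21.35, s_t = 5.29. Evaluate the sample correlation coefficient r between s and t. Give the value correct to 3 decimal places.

-0.134

r = Cov(s,t) / (s_s · s_t) = -15.08 / (21.35 × 5.29)
  = -15.08 / 112.9415 ≈ -0.134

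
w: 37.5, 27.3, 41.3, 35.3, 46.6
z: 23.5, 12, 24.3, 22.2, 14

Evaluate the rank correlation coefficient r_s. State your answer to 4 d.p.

Rank w: 3, 1, 4, 2, 5
Rank z: 4, 1, 5, 3, 2
d = rank(w) − rank(z): -1, 0, -1, -1, 3; Σd² = 12
ρ = 1 − 6Σd² / [n(n²−1)] = 1 − 6×12 / (5×24) = 1 − 72/120 ≈ 0.4000

0.4000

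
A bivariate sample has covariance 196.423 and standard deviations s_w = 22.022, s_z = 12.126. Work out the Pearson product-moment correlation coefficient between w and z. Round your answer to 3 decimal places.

r = Cov(w,z) / (s_w · s_z) = 196.423 / (22.022 × 12.126)
  = 196.423 / 267.0388 ≈ 0.736

0.736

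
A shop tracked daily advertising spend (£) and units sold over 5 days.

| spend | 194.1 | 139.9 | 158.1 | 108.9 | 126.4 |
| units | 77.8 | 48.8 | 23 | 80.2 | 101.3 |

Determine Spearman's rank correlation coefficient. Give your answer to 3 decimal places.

Rank spend: 5, 3, 4, 1, 2
Rank units: 3, 2, 1, 4, 5
d = rank(spend) − rank(units): 2, 1, 3, -3, -3; Σd² = 32
ρ = 1 − 6Σd² / [n(n²−1)] = 1 − 6×32 / (5×24) = 1 − 192/120 ≈ -0.600

-0.600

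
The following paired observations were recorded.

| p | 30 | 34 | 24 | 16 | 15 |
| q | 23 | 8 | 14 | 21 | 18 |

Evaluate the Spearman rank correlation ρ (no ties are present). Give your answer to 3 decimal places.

-0.300

Rank p: 4, 5, 3, 2, 1
Rank q: 5, 1, 2, 4, 3
d = rank(p) − rank(q): -1, 4, 1, -2, -2; Σd² = 26
ρ = 1 − 6Σd² / [n(n²−1)] = 1 − 6×26 / (5×24) = 1 − 156/120 ≈ -0.300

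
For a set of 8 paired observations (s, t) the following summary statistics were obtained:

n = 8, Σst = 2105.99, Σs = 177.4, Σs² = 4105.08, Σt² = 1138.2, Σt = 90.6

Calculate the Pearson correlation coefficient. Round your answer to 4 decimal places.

r = (nΣst − ΣsΣt) / √[(nΣs² − (Σs)²)(nΣt² − (Σt)²)]
Numerator: 8×2105.99 − 177.4×90.6 = 775.48
Denominator: √[(32840.64 − 31470.76)(9105.6 − 8208.36)] = √[1369.88 × 897.24] = 1108.6528
r = 775.48 / 1108.6528 ≈ 0.6995

0.6995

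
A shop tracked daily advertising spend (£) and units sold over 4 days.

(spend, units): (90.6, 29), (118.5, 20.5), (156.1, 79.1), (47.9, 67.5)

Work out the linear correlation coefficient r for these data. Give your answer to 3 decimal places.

0.098

n = 4, Σx = 413.1, Σy = 196.1, Σx² = 48912.23, Σy² = 12074.31, Σxy = 20637.41
nΣxy − ΣxΣy = 82549.64 − 81008.91 = 1540.73
nΣx² − (Σx)² = 195648.92 − 170651.61 = 24997.31; nΣy² − (Σy)² = 48297.24 − 38455.21 = 9842.03
r = 1540.73 / √(24997.31 × 9842.03) = 1540.73 / 15685.1610 ≈ 0.098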